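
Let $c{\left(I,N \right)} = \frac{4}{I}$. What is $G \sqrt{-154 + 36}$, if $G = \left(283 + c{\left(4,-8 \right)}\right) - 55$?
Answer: $229 i \sqrt{118} \approx 2487.6 i$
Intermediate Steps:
$G = 229$ ($G = \left(283 + \frac{4}{4}\right) - 55 = \left(283 + 4 \cdot \frac{1}{4}\right) - 55 = \left(283 + 1\right) - 55 = 284 - 55 = 229$)
$G \sqrt{-154 + 36} = 229 \sqrt{-154 + 36} = 229 \sqrt{-118} = 229 i \sqrt{118}$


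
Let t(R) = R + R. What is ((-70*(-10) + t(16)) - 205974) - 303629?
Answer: -508871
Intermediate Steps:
t(R) = 2*R
((-70*(-10) + t(16)) - 205974) - 303629 = ((-70*(-10) + 2*16) - 205974) - 303629 = ((700 + 32) - 205974) - 303629 = (732 - 205974) - 303629 = -205242 - 303629 = -508871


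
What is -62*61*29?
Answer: -109678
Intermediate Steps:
-62*61*29 = -3782*29 = -109678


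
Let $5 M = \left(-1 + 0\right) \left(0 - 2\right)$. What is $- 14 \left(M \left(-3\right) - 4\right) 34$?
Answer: $\frac{12376}{5} \approx 2475.2$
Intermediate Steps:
$M = \frac{2}{5}$ ($M = \frac{\left(-1 + 0\right) \left(0 - 2\right)}{5} = \frac{\left(-1\right) \left(-2\right)}{5} = \frac{1}{5} \cdot 2 = \frac{2}{5} \approx 0.4$)
$- 14 \left(M \left(-3\right) - 4\right) 34 = - 14 \left(\frac{2}{5} \left(-3\right) - 4\right) 34 = - 14 \left(- \frac{6}{5} - 4\right) 34 = \left(-14\right) \left(- \frac{26}{5}\right) 34 = \frac{364}{5} \cdot 34 = \frac{12376}{5}$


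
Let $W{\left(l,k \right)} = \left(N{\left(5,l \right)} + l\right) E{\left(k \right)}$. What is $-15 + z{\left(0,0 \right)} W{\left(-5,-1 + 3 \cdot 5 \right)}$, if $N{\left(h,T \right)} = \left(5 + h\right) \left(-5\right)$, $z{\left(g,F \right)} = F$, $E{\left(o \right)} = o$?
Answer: $-15$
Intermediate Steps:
$N{\left(h,T \right)} = -25 - 5 h$
$W{\left(l,k \right)} = k \left(-50 + l\right)$ ($W{\left(l,k \right)} = \left(\left(-25 - 25\right) + l\right) k = \left(-50 + l\right) k = k \left(-50 + l\right)$)
$-15 + z{\left(0,0 \right)} W{\left(-5,-1 + 3 \cdot 5 \right)} = -15 + 0 \left(-1 + 3 \cdot 5\right) \left(-50 - 5\right) = -15 + 0 \left(-1 + 15\right) \left(-55\right) = -15 + 0 \cdot 14 \left(-55\right) = -15 + 0 \left(-770\right) = -15 + 0 = -15$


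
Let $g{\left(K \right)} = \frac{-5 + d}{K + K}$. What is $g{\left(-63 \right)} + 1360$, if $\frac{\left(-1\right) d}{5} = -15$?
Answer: $\frac{12235}{9} \approx 1359.4$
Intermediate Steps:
$d = 75$ ($d = \left(-5\right) \left(-15\right) = 75$)
$g{\left(K \right)} = \frac{35}{K}$ ($g{\left(K \right)} = \frac{-5 + 75}{K + K} = \frac{70}{2 K} = 70 \frac{1}{2 K} = \frac{35}{K}$)
$g{\left(-63 \right)} + 1360 = \frac{35}{-63} + 1360 = 35 \left(- \frac{1}{63}\right) + 1360 = - \frac{5}{9} + 1360 = \frac{12235}{9}$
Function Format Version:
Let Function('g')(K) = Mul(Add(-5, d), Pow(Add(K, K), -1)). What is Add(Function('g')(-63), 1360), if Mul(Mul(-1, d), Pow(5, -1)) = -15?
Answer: Rational(12235, 9) ≈ 1359.4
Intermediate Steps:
d = 75 (d = Mul(-5, -15) = 75)
Function('g')(K) = Mul(35, Pow(K, -1)) (Function('g')(K) = Mul(Add(-5, 75), Pow(Add(K, K), -1)) = Mul(70, Pow(Mul(2, K), -1)) = Mul(70, Mul(Rational(1, 2), Pow(K, -1))) = Mul(35, Pow(K, -1)))
Add(Function('g')(-63), 1360) = Add(Mul(35, Pow(-63, -1)), 1360) = Add(Mul(35, Rational(-1, 63)), 1360) = Add(Rational(-5, 9), 1360) = Rational(12235, 9)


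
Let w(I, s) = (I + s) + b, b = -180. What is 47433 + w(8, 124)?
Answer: 47385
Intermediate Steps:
w(I, s) = -180 + I + s (w(I, s) = (I + s) - 180 = -180 + I + s)
47433 + w(8, 124) = 47433 + (-180 + 8 + 124) = 47433 - 48 = 47385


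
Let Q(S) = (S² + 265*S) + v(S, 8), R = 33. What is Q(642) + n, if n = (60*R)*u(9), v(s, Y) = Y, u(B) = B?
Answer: 600122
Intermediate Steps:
Q(S) = 8 + S² + 265*S (Q(S) = (S² + 265*S) + 8 = 8 + S² + 265*S)
n = 17820 (n = (60*33)*9 = 1980*9 = 17820)
Q(642) + n = (8 + 642² + 265*642) + 17820 = (8 + 412164 + 170130) + 17820 = 582302 + 17820 = 600122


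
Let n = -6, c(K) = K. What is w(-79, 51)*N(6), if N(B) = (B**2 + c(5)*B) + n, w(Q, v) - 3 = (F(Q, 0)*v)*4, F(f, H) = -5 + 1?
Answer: -48780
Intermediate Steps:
F(f, H) = -4
w(Q, v) = 3 - 16*v (w(Q, v) = 3 - 4*v*4 = 3 - 16*v)
N(B) = -6 + B**2 + 5*B (N(B) = (B**2 + 5*B) - 6 = -6 + B**2 + 5*B)
w(-79, 51)*N(6) = (3 - 16*51)*(-6 + 6**2 + 5*6) = (3 - 816)*(-6 + 36 + 30) = -813*60 = -48780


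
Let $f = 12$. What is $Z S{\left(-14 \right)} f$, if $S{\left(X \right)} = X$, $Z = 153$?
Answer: $-25704$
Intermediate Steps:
$Z S{\left(-14 \right)} f = 153 \left(-14\right) 12 = \left(-2142\right) 12 = -25704$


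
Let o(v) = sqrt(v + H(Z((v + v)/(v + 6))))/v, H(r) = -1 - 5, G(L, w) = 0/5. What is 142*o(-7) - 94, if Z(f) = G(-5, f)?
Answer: -94 - 142*I*sqrt(13)/7 ≈ -94.0 - 73.141*I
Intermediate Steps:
G(L, w) = 0 (G(L, w) = 0*(1/5) = 0)
Z(f) = 0
H(r) = -6
o(v) = sqrt(-6 + v)/v (o(v) = sqrt(v - 6)/v = sqrt(-6 + v)/v)
142*o(-7) - 94 = 142*(sqrt(-6 - 7)/(-7)) - 94 = 142*(-I*sqrt(13)/7) - 94 = -142*I*sqrt(13)/7 - 94 = -94 - 142*I*sqrt(13)/7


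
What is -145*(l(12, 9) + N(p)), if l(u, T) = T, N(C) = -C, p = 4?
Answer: -725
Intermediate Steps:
-145*(l(12, 9) + N(p)) = -145*(9 - 1*4) = -145*(9 - 4) = -145*5 = -725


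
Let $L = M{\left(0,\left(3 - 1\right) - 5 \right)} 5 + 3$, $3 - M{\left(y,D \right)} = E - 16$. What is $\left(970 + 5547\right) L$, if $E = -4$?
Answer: $769006$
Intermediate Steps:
$M{\left(y,D \right)} = 23$ ($M{\left(y,D \right)} = 3 - \left(-4 - 16\right) = 3 - -20 = 3 + 20 = 23$)
$L = 118$ ($L = 23 \cdot 5 + 3 = 115 + 3 = 118$)
$\left(970 + 5547\right) L = \left(970 + 5547\right) 118 = 6517 \cdot 118 = 769006$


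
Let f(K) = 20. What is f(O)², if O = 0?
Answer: 400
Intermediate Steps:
f(O)² = 20² = 400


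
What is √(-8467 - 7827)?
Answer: I*√16294 ≈ 127.65*I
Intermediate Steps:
√(-8467 - 7827) = √(-16294) = I*√16294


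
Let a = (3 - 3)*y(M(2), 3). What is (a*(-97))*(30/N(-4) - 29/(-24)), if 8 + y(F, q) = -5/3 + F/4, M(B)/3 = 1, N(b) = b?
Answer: 0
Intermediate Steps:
M(B) = 3 (M(B) = 3*1 = 3)
y(F, q) = -29/3 + F/4 (y(F, q) = -8 + (-5/3 + F/4) = -29/3 + F/4)
a = 0 (a = (3 - 3)*(-29/3 + (¼)*3) = 0*(-29/3 + ¾) = 0*(-107/12) = 0)
(a*(-97))*(30/N(-4) - 29/(-24)) = (0*(-97))*(30/(-4) - 29/(-24)) = 0*(30*(-¼) - 29*(-1/24)) = 0*(-15/2 + 29/24) = 0*(-151/24) = 0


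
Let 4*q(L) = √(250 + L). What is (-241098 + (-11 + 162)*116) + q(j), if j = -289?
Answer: -223582 + I*√39/4 ≈ -2.2358e+5 + 1.5612*I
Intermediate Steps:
q(L) = √(250 + L)/4
(-241098 + (-11 + 162)*116) + q(j) = (-241098 + (-11 + 162)*116) + √(250 - 289)/4 = (-241098 + 151*116) + √(-39)/4 = (-241098 + 17516) + (I*√39)/4 = -223582 + I*√39/4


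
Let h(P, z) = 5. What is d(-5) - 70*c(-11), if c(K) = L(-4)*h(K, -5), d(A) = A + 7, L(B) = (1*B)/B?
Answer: -348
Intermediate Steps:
L(B) = 1 (L(B) = B/B = 1)
d(A) = 7 + A
c(K) = 5 (c(K) = 1*5 = 5)
d(-5) - 70*c(-11) = (7 - 5) - 70*5 = 2 - 350 = -348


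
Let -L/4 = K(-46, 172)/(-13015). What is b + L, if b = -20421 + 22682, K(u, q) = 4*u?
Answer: 29426179/13015 ≈ 2260.9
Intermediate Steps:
b = 2261
L = -736/13015 (L = -4*4*(-46)/(-13015) = -(-736)*(-1)/13015 = -4*184/13015 = -736/13015 ≈ -0.056550)
b + L = 2261 - 736/13015 = 29426179/13015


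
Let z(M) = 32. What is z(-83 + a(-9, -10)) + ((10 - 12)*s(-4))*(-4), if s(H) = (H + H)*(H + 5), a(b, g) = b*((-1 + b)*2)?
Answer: -32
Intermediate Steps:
a(b, g) = b*(-2 + 2*b)
s(H) = 2*H*(5 + H) (s(H) = (2*H)*(5 + H) = 2*H*(5 + H))
z(-83 + a(-9, -10)) + ((10 - 12)*s(-4))*(-4) = 32 + ((10 - 12)*(2*(-4)*(5 - 4)))*(-4) = 32 - 4*(-4)*(-4) = 32 - 2*(-8)*(-4) = 32 + 16*(-4) = 32 - 64 = -32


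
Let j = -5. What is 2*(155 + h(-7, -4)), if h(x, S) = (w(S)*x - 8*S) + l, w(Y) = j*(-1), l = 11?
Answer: 326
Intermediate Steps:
w(Y) = 5 (w(Y) = -5*(-1) = 5)
h(x, S) = 11 - 8*S + 5*x (h(x, S) = (5*x - 8*S) + 11 = (-8*S + 5*x) + 11 = 11 - 8*S + 5*x)
2*(155 + h(-7, -4)) = 2*(155 + (11 - 8*(-4) + 5*(-7))) = 2*(155 + (11 + 32 - 35)) = 2*(155 + 8) = 2*163 = 326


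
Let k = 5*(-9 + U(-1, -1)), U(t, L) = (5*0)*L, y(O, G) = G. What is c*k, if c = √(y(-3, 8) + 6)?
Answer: -45*√14 ≈ -168.37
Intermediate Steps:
U(t, L) = 0 (U(t, L) = 0*L = 0)
k = -45 (k = 5*(-9 + 0) = 5*(-9) = -45)
c = √14 (c = √(8 + 6) = √14 ≈ 3.7417)
c*k = √14*(-45) = -45*√14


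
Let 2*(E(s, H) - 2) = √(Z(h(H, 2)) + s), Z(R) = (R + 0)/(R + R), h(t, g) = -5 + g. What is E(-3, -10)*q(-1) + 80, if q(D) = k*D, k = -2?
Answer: 84 + I*√10/2 ≈ 84.0 + 1.5811*I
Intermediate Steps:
Z(R) = ½ (Z(R) = R/((2*R)) = R*(1/(2*R)) = ½)
q(D) = -2*D
E(s, H) = 2 + √(½ + s)/2
E(-3, -10)*q(-1) + 80 = (2 + √(2 + 4*(-3))/4)*(-2*(-1)) + 80 = (2 + √(2 - 12)/4)*2 + 80 = (2 + √(-10)/4)*2 + 80 = (2 + (I*√10)/4)*2 + 80 = (2 + I*√10/4)*2 + 80 = (4 + I*√10/2) + 80 = 84 + I*√10/2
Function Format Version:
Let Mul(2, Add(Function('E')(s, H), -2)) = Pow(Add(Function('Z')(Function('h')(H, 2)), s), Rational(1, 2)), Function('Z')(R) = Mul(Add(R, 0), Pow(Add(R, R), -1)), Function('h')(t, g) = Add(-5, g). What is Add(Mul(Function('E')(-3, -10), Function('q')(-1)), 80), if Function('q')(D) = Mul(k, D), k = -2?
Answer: Add(84, Mul(Rational(1, 2), I, Pow(10, Rational(1, 2)))) ≈ Add(84.000, Mul(1.5811, I))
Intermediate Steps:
Function('Z')(R) = Rational(1, 2) (Function('Z')(R) = Mul(R, Pow(Mul(2, R), -1)) = Mul(R, Mul(Rational(1, 2), Pow(R, -1))) = Rational(1, 2))
Function('q')(D) = Mul(-2, D)
Function('E')(s, H) = Add(2, Mul(Rational(1, 2), Pow(Add(Rational(1, 2), s), Rational(1, 2))))
Add(Mul(Function('E')(-3, -10), Function('q')(-1)), 80) = Add(Mul(Add(2, Mul(Rational(1, 4), Pow(Add(2, Mul(4, -3)), Rational(1, 2)))), Mul(-2, -1)), 80) = Add(Mul(Add(2, Mul(Rational(1, 4), Pow(Add(2, -12), Rational(1, 2)))), 2), 80) = Add(Mul(Add(2, Mul(Rational(1, 4), Pow(-10, Rational(1, 2)))), 2), 80) = Add(Mul(Add(2, Mul(Rational(1, 4), Mul(I, Pow(10, Rational(1, 2))))), 2), 80) = Add(Mul(Add(2, Mul(Rational(1, 4), I, Pow(10, Rational(1, 2)))), 2), 80) = Add(Add(4, Mul(Rational(1, 2), I, Pow(10, Rational(1, 2)))), 80) = Add(84, Mul(Rational(1, 2), I, Pow(10, Rational(1, 2))))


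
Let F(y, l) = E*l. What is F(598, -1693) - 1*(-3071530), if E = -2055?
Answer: 6550645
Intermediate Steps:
F(y, l) = -2055*l
F(598, -1693) - 1*(-3071530) = -2055*(-1693) - 1*(-3071530) = 3479115 + 3071530 = 6550645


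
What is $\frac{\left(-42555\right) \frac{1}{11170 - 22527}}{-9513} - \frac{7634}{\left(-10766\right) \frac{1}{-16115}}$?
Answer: $- \frac{316456712826820}{27694033143} \approx -11427.0$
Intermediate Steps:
$\frac{\left(-42555\right) \frac{1}{11170 - 22527}}{-9513} - \frac{7634}{\left(-10766\right) \frac{1}{-16115}} = - \frac{42555}{11170 - 22527} \left(- \frac{1}{9513}\right) - \frac{7634}{\left(-10766\right) \left(- \frac{1}{16115}\right)} = - \frac{42555}{-11357} \left(- \frac{1}{9513}\right) - \frac{7634}{\frac{10766}{16115}} = \left(-42555\right) \left(- \frac{1}{11357}\right) \left(- \frac{1}{9513}\right) - \frac{61510955}{5383} = \frac{42555}{11357} \left(- \frac{1}{9513}\right) - \frac{61510955}{5383} = - \frac{14185}{36013047} - \frac{61510955}{5383} = - \frac{316456712826820}{27694033143}$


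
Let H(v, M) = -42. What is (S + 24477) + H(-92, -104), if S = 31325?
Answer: 55760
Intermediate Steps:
(S + 24477) + H(-92, -104) = (31325 + 24477) - 42 = 55802 - 42 = 55760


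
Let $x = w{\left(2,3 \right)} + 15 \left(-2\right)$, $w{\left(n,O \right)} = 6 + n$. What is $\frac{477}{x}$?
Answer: $- \frac{477}{22} \approx -21.682$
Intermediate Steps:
$x = -22$ ($x = \left(6 + 2\right) + 15 \left(-2\right) = 8 - 30 = -22$)
$\frac{477}{x} = \frac{477}{-22} = 477 \left(- \frac{1}{22}\right) = - \frac{477}{22}$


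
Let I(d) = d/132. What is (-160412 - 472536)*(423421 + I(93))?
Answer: -2948043131535/11 ≈ -2.6800e+11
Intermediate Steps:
I(d) = d/132 (I(d) = d*(1/132) = d/132)
(-160412 - 472536)*(423421 + I(93)) = (-160412 - 472536)*(423421 + (1/132)*93) = -632948*(423421 + 31/44) = -632948*18630555/44 = -2948043131535/11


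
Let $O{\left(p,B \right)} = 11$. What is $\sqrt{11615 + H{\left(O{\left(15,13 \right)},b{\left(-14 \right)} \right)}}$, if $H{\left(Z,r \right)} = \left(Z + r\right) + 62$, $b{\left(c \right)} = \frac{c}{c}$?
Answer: $\sqrt{11689} \approx 108.12$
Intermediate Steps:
$b{\left(c \right)} = 1$
$H{\left(Z,r \right)} = 62 + Z + r$
$\sqrt{11615 + H{\left(O{\left(15,13 \right)},b{\left(-14 \right)} \right)}} = \sqrt{11615 + \left(62 + 11 + 1\right)} = \sqrt{11615 + 74} = \sqrt{11689}$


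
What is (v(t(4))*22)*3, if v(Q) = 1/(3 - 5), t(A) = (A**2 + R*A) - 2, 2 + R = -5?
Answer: -33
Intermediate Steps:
R = -7 (R = -2 - 5 = -7)
t(A) = -2 + A**2 - 7*A (t(A) = (A**2 - 7*A) - 2 = -2 + A**2 - 7*A)
v(Q) = -1/2 (v(Q) = 1/(-2) = -1/2)
(v(t(4))*22)*3 = -1/2*22*3 = -11*3 = -33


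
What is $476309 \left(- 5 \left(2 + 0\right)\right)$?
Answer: $-4763090$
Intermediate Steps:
$476309 \left(- 5 \left(2 + 0\right)\right) = 476309 \left(\left(-5\right) 2\right) = 476309 \left(-10\right) = -4763090$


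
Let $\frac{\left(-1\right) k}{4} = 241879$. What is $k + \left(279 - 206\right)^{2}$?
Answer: $-962187$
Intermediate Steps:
$k = -967516$ ($k = \left(-4\right) 241879 = -967516$)
$k + \left(279 - 206\right)^{2} = -967516 + \left(279 - 206\right)^{2} = -967516 + 73^{2} = -967516 + 5329 = -962187$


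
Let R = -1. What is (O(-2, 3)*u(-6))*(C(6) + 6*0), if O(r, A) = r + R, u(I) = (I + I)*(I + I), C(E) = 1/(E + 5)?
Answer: -432/11 ≈ -39.273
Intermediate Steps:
C(E) = 1/(5 + E)
u(I) = 4*I² (u(I) = (2*I)*(2*I) = 4*I²)
O(r, A) = -1 + r (O(r, A) = r - 1 = -1 + r)
(O(-2, 3)*u(-6))*(C(6) + 6*0) = ((-1 - 2)*(4*(-6)²))*(1/(5 + 6) + 6*0) = (-12*36)*(1/11 + 0) = (-3*144)*(1/11 + 0) = -432*1/11 = -432/11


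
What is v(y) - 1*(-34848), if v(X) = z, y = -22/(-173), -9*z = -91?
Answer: 313723/9 ≈ 34858.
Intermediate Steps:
z = 91/9 (z = -⅑*(-91) = 91/9 ≈ 10.111)
y = 22/173 (y = -22*(-1/173) = 22/173 ≈ 0.12717)
v(X) = 91/9
v(y) - 1*(-34848) = 91/9 - 1*(-34848) = 91/9 + 34848 = 313723/9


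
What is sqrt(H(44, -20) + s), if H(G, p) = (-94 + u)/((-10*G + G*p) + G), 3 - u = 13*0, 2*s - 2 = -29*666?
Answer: I*sqrt(3930387835)/638 ≈ 98.265*I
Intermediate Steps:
s = -9656 (s = 1 + (-29*666)/2 = 1 + (1/2)*(-19314) = 1 - 9657 = -9656)
u = 3 (u = 3 - 13*0 = 3 - 1*0 = 3 + 0 = 3)
H(G, p) = -91/(-9*G + G*p) (H(G, p) = (-94 + 3)/((-10*G + G*p) + G) = -91/(-9*G + G*p))
sqrt(H(44, -20) + s) = sqrt(-91/(44*(-9 - 20)) - 9656) = sqrt(-91*1/44/(-29) - 9656) = sqrt(-91*1/44*(-1/29) - 9656) = sqrt(91/1276 - 9656) = sqrt(-12320965/1276) = I*sqrt(3930387835)/638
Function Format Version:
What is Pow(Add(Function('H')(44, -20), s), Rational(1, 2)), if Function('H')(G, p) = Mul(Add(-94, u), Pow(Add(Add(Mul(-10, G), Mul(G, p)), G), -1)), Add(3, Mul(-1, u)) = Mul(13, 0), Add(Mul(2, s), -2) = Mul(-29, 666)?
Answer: Mul(Rational(1, 638), I, Pow(3930387835, Rational(1, 2))) ≈ Mul(98.265, I)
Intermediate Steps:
s = -9656 (s = Add(1, Mul(Rational(1, 2), Mul(-29, 666))) = Add(1, Mul(Rational(1, 2), -19314)) = Add(1, -9657) = -9656)
u = 3 (u = Add(3, Mul(-1, Mul(13, 0))) = Add(3, Mul(-1, 0)) = Add(3, 0) = 3)
Function('H')(G, p) = Mul(-91, Pow(Add(Mul(-9, G), Mul(G, p)), -1)) (Function('H')(G, p) = Mul(Add(-94, 3), Pow(Add(Add(Mul(-10, G), Mul(G, p)), G), -1)) = Mul(-91, Pow(Add(Mul(-9, G), Mul(G, p)), -1)))
Pow(Add(Function('H')(44, -20), s), Rational(1, 2)) = Pow(Add(Mul(-91, Pow(44, -1), Pow(Add(-9, -20), -1)), -9656), Rational(1, 2)) = Pow(Add(Mul(-91, Rational(1, 44), Pow(-29, -1)), -9656), Rational(1, 2)) = Pow(Add(Mul(-91, Rational(1, 44), Rational(-1, 29)), -9656), Rational(1, 2)) = Pow(Add(Rational(91, 1276), -9656), Rational(1, 2)) = Pow(Rational(-12320965, 1276), Rational(1, 2)) = Mul(Rational(1, 638), I, Pow(3930387835, Rational(1, 2)))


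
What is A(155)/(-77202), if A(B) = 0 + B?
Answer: -155/77202 ≈ -0.0020077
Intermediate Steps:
A(B) = B
A(155)/(-77202) = 155/(-77202) = 155*(-1/77202) = -155/77202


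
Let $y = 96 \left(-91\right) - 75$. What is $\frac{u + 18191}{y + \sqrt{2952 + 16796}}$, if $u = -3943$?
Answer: $- \frac{125539128}{77613973} - \frac{28496 \sqrt{4937}}{77613973} \approx -1.6433$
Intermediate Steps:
$y = -8811$ ($y = -8736 - 75 = -8811$)
$\frac{u + 18191}{y + \sqrt{2952 + 16796}} = \frac{-3943 + 18191}{-8811 + \sqrt{2952 + 16796}} = \frac{14248}{-8811 + \sqrt{19748}} = \frac{14248}{-8811 + 2 \sqrt{4937}}$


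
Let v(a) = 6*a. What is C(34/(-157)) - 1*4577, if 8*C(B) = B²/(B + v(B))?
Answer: -20120509/4396 ≈ -4577.0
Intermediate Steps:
C(B) = B/56 (C(B) = (B²/(B + 6*B))/8 = (B²/((7*B)))/8 = ((1/(7*B))*B²)/8 = (B/7)/8 = B/56)
C(34/(-157)) - 1*4577 = (34/(-157))/56 - 1*4577 = (34*(-1/157))/56 - 4577 = (1/56)*(-34/157) - 4577 = -17/4396 - 4577 = -20120509/4396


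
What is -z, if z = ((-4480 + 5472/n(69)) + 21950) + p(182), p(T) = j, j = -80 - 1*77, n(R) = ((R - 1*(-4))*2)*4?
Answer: -1264533/73 ≈ -17322.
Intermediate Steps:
n(R) = 32 + 8*R (n(R) = ((R + 4)*2)*4 = ((4 + R)*2)*4 = (8 + 2*R)*4 = 32 + 8*R)
j = -157 (j = -80 - 77 = -157)
p(T) = -157
z = 1264533/73 (z = ((-4480 + 5472/(32 + 8*69)) + 21950) - 157 = ((-4480 + 5472/(32 + 552)) + 21950) - 157 = ((-4480 + 5472/584) + 21950) - 157 = ((-4480 + 5472*(1/584)) + 21950) - 157 = ((-4480 + 684/73) + 21950) - 157 = (-326356/73 + 21950) - 157 = 1275994/73 - 157 = 1264533/73 ≈ 17322.)
-z = -1*1264533/73 = -1264533/73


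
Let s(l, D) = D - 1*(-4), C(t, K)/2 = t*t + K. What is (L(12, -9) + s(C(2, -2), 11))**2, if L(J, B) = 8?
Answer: 529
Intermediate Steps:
C(t, K) = 2*K + 2*t**2 (C(t, K) = 2*(t*t + K) = 2*(t**2 + K) = 2*(K + t**2) = 2*K + 2*t**2)
s(l, D) = 4 + D (s(l, D) = D + 4 = 4 + D)
(L(12, -9) + s(C(2, -2), 11))**2 = (8 + (4 + 11))**2 = (8 + 15)**2 = 23**2 = 529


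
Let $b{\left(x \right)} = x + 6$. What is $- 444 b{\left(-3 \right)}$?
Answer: $-1332$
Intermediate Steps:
$b{\left(x \right)} = 6 + x$
$- 444 b{\left(-3 \right)} = - 444 \left(6 - 3\right) = \left(-444\right) 3 = -1332$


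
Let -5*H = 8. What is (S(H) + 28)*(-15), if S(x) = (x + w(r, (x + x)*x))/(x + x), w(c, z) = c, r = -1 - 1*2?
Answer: -7065/16 ≈ -441.56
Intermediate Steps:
r = -3 (r = -1 - 2 = -3)
H = -8/5 (H = -⅕*8 = -8/5 ≈ -1.6000)
S(x) = (-3 + x)/(2*x) (S(x) = (x - 3)/(x + x) = (-3 + x)/((2*x)) = (-3 + x)*(1/(2*x)) = (-3 + x)/(2*x))
(S(H) + 28)*(-15) = ((-3 - 8/5)/(2*(-8/5)) + 28)*(-15) = ((½)*(-5/8)*(-23/5) + 28)*(-15) = (23/16 + 28)*(-15) = (471/16)*(-15) = -7065/16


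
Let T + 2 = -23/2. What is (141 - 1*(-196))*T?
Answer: -9099/2 ≈ -4549.5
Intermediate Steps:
T = -27/2 (T = -2 - 23/2 = -27/2 ≈ -13.500)
(141 - 1*(-196))*T = (141 - 1*(-196))*(-27/2) = (141 + 196)*(-27/2) = 337*(-27/2) = -9099/2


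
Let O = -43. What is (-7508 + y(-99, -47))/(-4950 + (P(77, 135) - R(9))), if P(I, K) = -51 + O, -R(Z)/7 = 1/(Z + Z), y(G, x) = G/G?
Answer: 135126/90785 ≈ 1.4884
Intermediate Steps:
y(G, x) = 1
R(Z) = -7/(2*Z) (R(Z) = -7/(Z + Z) = -7*1/(2*Z) = -7/(2*Z))
P(I, K) = -94 (P(I, K) = -51 - 43 = -94)
(-7508 + y(-99, -47))/(-4950 + (P(77, 135) - R(9))) = (-7508 + 1)/(-4950 + (-94 - (-7)/(2*9))) = -7507/(-4950 + (-94 - (-7)/(2*9))) = -7507/(-4950 + (-94 - 1*(-7/18))) = -7507/(-4950 + (-94 + 7/18)) = -7507/(-4950 - 1685/18) = -7507/(-90785/18) = -7507*(-18/90785) = 135126/90785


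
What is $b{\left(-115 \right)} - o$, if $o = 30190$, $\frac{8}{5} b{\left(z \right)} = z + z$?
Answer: $- \frac{121335}{4} \approx -30334.0$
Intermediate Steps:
$b{\left(z \right)} = \frac{5 z}{4}$ ($b{\left(z \right)} = \frac{5 \left(z + z\right)}{8} = \frac{5 \cdot 2 z}{8} = \frac{5 z}{4}$)
$b{\left(-115 \right)} - o = \frac{5}{4} \left(-115\right) - 30190 = - \frac{575}{4} - 30190 = - \frac{121335}{4}$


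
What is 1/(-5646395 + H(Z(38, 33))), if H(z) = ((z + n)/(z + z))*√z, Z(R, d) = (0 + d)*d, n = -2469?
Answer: -11/62110575 ≈ -1.7710e-7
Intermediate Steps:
Z(R, d) = d² (Z(R, d) = d*d = d²)
H(z) = (-2469 + z)/(2*√z) (H(z) = ((z - 2469)/(z + z))*√z = ((-2469 + z)/((2*z)))*√z = ((-2469 + z)*(1/(2*z)))*√z = ((-2469 + z)/(2*z))*√z = (-2469 + z)/(2*√z))
1/(-5646395 + H(Z(38, 33))) = 1/(-5646395 + (-2469 + 33²)/(2*√(33²))) = 1/(-5646395 + (-2469 + 1089)/(2*√1089)) = 1/(-5646395 + (½)*(1/33)*(-1380)) = 1/(-5646395 - 230/11) = 1/(-62110575/11) = -11/62110575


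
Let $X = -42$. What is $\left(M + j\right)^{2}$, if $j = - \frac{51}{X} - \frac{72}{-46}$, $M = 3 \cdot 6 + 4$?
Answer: $\frac{63664441}{103684} \approx 614.02$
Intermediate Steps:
$M = 22$ ($M = 18 + 4 = 22$)
$j = \frac{895}{322}$ ($j = - \frac{51}{-42} - \frac{72}{-46} = \left(-51\right) \left(- \frac{1}{42}\right) - - \frac{36}{23} = \frac{17}{14} + \frac{36}{23} = \frac{895}{322} \approx 2.7795$)
$\left(M + j\right)^{2} = \left(22 + \frac{895}{322}\right)^{2} = \left(\frac{7979}{322}\right)^{2} = \frac{63664441}{103684}$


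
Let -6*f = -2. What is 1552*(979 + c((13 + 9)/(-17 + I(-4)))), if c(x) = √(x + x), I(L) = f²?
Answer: 1519408 + 2328*I*√418/19 ≈ 1.5194e+6 + 2505.1*I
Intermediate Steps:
f = ⅓ (f = -⅙*(-2) = ⅓ ≈ 0.33333)
I(L) = ⅑ (I(L) = (⅓)² = ⅑)
c(x) = √2*√x (c(x) = √(2*x) = √2*√x)
1552*(979 + c((13 + 9)/(-17 + I(-4)))) = 1552*(979 + √2*√((13 + 9)/(-17 + ⅑))) = 1552*(979 + √2*√(22/(-152/9))) = 1552*(979 + √2*√(22*(-9/152))) = 1552*(979 + √2*√(-99/76)) = 1552*(979 + √2*(3*I*√209/38)) = 1552*(979 + 3*I*√418/38) = 1519408 + 2328*I*√418/19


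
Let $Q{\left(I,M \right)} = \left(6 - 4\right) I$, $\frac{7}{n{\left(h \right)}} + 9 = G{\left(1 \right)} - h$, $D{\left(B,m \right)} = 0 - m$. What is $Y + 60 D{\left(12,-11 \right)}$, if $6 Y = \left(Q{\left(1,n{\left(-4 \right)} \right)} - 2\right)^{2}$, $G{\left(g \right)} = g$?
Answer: $660$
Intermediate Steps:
$D{\left(B,m \right)} = - m$
$n{\left(h \right)} = \frac{7}{-8 - h}$ ($n{\left(h \right)} = \frac{7}{-9 - \left(-1 + h\right)} = \frac{7}{-8 - h}$)
$Q{\left(I,M \right)} = 2 I$
$Y = 0$ ($Y = \frac{\left(2 \cdot 1 - 2\right)^{2}}{6} = \frac{\left(2 - 2\right)^{2}}{6} = \frac{0^{2}}{6} = \frac{1}{6} \cdot 0 = 0$)
$Y + 60 D{\left(12,-11 \right)} = 0 + 60 \left(\left(-1\right) \left(-11\right)\right) = 0 + 60 \cdot 11 = 0 + 660 = 660$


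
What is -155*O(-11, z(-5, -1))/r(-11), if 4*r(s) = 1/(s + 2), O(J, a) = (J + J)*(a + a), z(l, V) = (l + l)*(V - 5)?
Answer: -14731200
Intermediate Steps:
z(l, V) = 2*l*(-5 + V) (z(l, V) = (2*l)*(-5 + V) = 2*l*(-5 + V))
O(J, a) = 4*J*a (O(J, a) = (2*J)*(2*a) = 4*J*a)
r(s) = 1/(4*(2 + s)) (r(s) = 1/(4*(s + 2)) = 1/(4*(2 + s)))
-155*O(-11, z(-5, -1))/r(-11) = -155*4*(-11)*(2*(-5)*(-5 - 1))/(1/(4*(2 - 11))) = -155*4*(-11)*(2*(-5)*(-6))/((¼)/(-9)) = -155*4*(-11)*60/((¼)*(-⅑)) = -(-409200)/(-1/36) = -(-409200)*(-36) = -155*95040 = -14731200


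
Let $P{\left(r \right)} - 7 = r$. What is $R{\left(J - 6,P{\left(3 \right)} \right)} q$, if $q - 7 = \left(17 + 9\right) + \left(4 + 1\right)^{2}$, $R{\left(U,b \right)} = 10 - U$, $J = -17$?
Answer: $1914$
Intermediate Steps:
$P{\left(r \right)} = 7 + r$
$q = 58$ ($q = 7 + \left(\left(17 + 9\right) + \left(4 + 1\right)^{2}\right) = 7 + \left(26 + 5^{2}\right) = 7 + \left(26 + 25\right) = 7 + 51 = 58$)
$R{\left(J - 6,P{\left(3 \right)} \right)} q = \left(10 - \left(-17 - 6\right)\right) 58 = \left(10 - -23\right) 58 = \left(10 + 23\right) 58 = 33 \cdot 58 = 1914$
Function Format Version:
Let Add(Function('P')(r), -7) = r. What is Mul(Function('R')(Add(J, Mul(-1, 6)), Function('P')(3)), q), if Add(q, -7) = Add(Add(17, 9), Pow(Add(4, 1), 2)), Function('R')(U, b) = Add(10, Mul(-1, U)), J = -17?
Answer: 1914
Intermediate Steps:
Function('P')(r) = Add(7, r)
q = 58 (q = Add(7, Add(Add(17, 9), Pow(Add(4, 1), 2))) = Add(7, Add(26, Pow(5, 2))) = Add(7, Add(26, 25)) = Add(7, 51) = 58)
Mul(Function('R')(Add(J, Mul(-1, 6)), Function('P')(3)), q) = Mul(Add(10, Mul(-1, Add(-17, Mul(-1, 6)))), 58) = Mul(Add(10, Mul(-1, Add(-17, -6))), 58) = Mul(Add(10, Mul(-1, -23)), 58) = Mul(Add(10, 23), 58) = Mul(33, 58) = 1914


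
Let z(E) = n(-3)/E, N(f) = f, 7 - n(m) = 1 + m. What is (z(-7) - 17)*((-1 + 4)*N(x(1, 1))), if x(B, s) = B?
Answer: -384/7 ≈ -54.857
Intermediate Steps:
n(m) = 6 - m (n(m) = 7 - (1 + m) = 7 + (-1 - m) = 6 - m)
z(E) = 9/E (z(E) = (6 - 1*(-3))/E = (6 + 3)/E = 9/E)
(z(-7) - 17)*((-1 + 4)*N(x(1, 1))) = (9/(-7) - 17)*((-1 + 4)*1) = (9*(-⅐) - 17)*(3*1) = (-9/7 - 17)*3 = -128/7*3 = -384/7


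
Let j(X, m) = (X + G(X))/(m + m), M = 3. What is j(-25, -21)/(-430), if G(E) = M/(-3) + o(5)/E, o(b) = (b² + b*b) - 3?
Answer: -697/451500 ≈ -0.0015437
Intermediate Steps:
o(b) = -3 + 2*b² (o(b) = (b² + b²) - 3 = 2*b² - 3 = -3 + 2*b²)
G(E) = -1 + 47/E (G(E) = 3/(-3) + (-3 + 2*5²)/E = 3*(-⅓) + (-3 + 2*25)/E = -1 + (-3 + 50)/E = -1 + 47/E)
j(X, m) = (X + (47 - X)/X)/(2*m) (j(X, m) = (X + (47 - X)/X)/(m + m) = (X + (47 - X)/X)/((2*m)) = (X + (47 - X)/X)*(1/(2*m)) = (X + (47 - X)/X)/(2*m))
j(-25, -21)/(-430) = ((½)*(47 - 1*(-25)*(1 - 1*(-25)))/(-25*(-21)))/(-430) = ((½)*(-1/25)*(-1/21)*(47 - 1*(-25)*(1 + 25)))*(-1/430) = ((½)*(-1/25)*(-1/21)*(47 - 1*(-25)*26))*(-1/430) = ((½)*(-1/25)*(-1/21)*(47 + 650))*(-1/430) = ((½)*(-1/25)*(-1/21)*697)*(-1/430) = (697/1050)*(-1/430) = -697/451500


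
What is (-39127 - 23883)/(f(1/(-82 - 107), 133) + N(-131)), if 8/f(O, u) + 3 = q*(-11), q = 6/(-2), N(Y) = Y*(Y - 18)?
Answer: -945150/292789 ≈ -3.2281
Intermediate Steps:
N(Y) = Y*(-18 + Y)
q = -3 (q = 6*(-½) = -3)
f(O, u) = 4/15 (f(O, u) = 8/(-3 - 3*(-11)) = 8/(-3 + 33) = 8/30 = 8*(1/30) = 4/15)
(-39127 - 23883)/(f(1/(-82 - 107), 133) + N(-131)) = (-39127 - 23883)/(4/15 - 131*(-18 - 131)) = -63010/(4/15 - 131*(-149)) = -63010/(4/15 + 19519) = -63010/292789/15 = -63010*15/292789 = -945150/292789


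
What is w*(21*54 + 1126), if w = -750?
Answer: -1695000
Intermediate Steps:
w*(21*54 + 1126) = -750*(21*54 + 1126) = -750*(1134 + 1126) = -750*2260 = -1695000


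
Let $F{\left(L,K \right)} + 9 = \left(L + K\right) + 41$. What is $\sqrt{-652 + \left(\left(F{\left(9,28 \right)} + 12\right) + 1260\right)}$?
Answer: $\sqrt{689} \approx 26.249$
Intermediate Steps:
$F{\left(L,K \right)} = 32 + K + L$ ($F{\left(L,K \right)} = -9 + \left(\left(L + K\right) + 41\right) = -9 + \left(\left(K + L\right) + 41\right) = -9 + \left(41 + K + L\right) = 32 + K + L$)
$\sqrt{-652 + \left(\left(F{\left(9,28 \right)} + 12\right) + 1260\right)} = \sqrt{-652 + \left(\left(\left(32 + 28 + 9\right) + 12\right) + 1260\right)} = \sqrt{-652 + \left(\left(69 + 12\right) + 1260\right)} = \sqrt{-652 + \left(81 + 1260\right)} = \sqrt{-652 + 1341} = \sqrt{689}$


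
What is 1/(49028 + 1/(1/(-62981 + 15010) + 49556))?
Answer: 2377250875/116551855947471 ≈ 2.0397e-5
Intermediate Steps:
1/(49028 + 1/(1/(-62981 + 15010) + 49556)) = 1/(49028 + 1/(1/(-47971) + 49556)) = 1/(49028 + 1/(-1/47971 + 49556)) = 1/(49028 + 1/(2377250875/47971)) = 1/(49028 + 47971/2377250875) = 1/(116551855947471/2377250875) = 2377250875/116551855947471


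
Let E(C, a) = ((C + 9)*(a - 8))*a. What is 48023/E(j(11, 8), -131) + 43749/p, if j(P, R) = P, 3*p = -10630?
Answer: -4728704797/387123340 ≈ -12.215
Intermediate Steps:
p = -10630/3 (p = (1/3)*(-10630) = -10630/3 ≈ -3543.3)
E(C, a) = a*(-8 + a)*(9 + C) (E(C, a) = ((9 + C)*(-8 + a))*a = ((-8 + a)*(9 + C))*a = a*(-8 + a)*(9 + C))
48023/E(j(11, 8), -131) + 43749/p = 48023/((-131*(-72 - 8*11 + 9*(-131) + 11*(-131)))) + 43749/(-10630/3) = 48023/((-131*(-72 - 88 - 1179 - 1441))) + 43749*(-3/10630) = 48023/((-131*(-2780))) - 131247/10630 = 48023/364180 - 131247/10630 = -4728704797/387123340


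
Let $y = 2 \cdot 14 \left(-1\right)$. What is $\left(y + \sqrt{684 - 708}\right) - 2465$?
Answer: $-2493 + 2 i \sqrt{6} \approx -2493.0 + 4.899 i$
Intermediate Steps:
$y = -28$ ($y = 28 \left(-1\right) = -28$)
$\left(y + \sqrt{684 - 708}\right) - 2465 = \left(-28 + \sqrt{684 - 708}\right) - 2465 = \left(-28 + \sqrt{-24}\right) - 2465 = \left(-28 + 2 i \sqrt{6}\right) - 2465 = -2493 + 2 i \sqrt{6}$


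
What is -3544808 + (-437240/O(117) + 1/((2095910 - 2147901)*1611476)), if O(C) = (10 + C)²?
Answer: -4790220367184227230081/1351323889540364 ≈ -3.5448e+6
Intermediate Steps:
-3544808 + (-437240/O(117) + 1/((2095910 - 2147901)*1611476)) = -3544808 + (-437240/(10 + 117)² + 1/((2095910 - 2147901)*1611476)) = -3544808 + (-437240/(127²) + (1/1611476)/(-51991)) = -3544808 + (-437240/16129 - 1/51991*1/1611476) = -3544808 + (-437240*1/16129 - 1/83782248716) = -3544808 + (-437240/16129 - 1/83782248716) = -3544808 - 36632950428599969/1351323889540364 = -4790220367184227230081/1351323889540364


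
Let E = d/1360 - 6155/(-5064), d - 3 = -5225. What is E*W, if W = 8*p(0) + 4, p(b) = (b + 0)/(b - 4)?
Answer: -564794/53805 ≈ -10.497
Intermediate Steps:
d = -5222 (d = 3 - 5225 = -5222)
E = -282397/107610 (E = -5222/1360 - 6155/(-5064) = -5222*1/1360 - 6155*(-1/5064) = -2611/680 + 6155/5064 = -282397/107610 ≈ -2.6243)
p(b) = b/(-4 + b)
W = 4 (W = 8*(0/(-4 + 0)) + 4 = 8*(0/(-4)) + 4 = 8*(0*(-¼)) + 4 = 8*0 + 4 = 0 + 4 = 4)
E*W = -282397/107610*4 = -564794/53805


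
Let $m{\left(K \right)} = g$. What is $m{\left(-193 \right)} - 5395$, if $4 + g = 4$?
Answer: $-5395$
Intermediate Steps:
$g = 0$ ($g = -4 + 4 = 0$)
$m{\left(K \right)} = 0$
$m{\left(-193 \right)} - 5395 = 0 - 5395 = -5395$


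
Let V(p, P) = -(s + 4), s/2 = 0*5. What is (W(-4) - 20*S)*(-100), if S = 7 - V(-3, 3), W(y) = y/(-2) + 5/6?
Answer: 65150/3 ≈ 21717.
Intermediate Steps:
s = 0 (s = 2*(0*5) = 2*0 = 0)
V(p, P) = -4 (V(p, P) = -(0 + 4) = -1*4 = -4)
W(y) = 5/6 - y/2 (W(y) = y*(-1/2) + 5*(1/6) = -y/2 + 5/6 = 5/6 - y/2)
S = 11 (S = 7 - 1*(-4) = 7 + 4 = 11)
(W(-4) - 20*S)*(-100) = ((5/6 - 1/2*(-4)) - 20*11)*(-100) = ((5/6 + 2) - 220)*(-100) = (17/6 - 220)*(-100) = -1303/6*(-100) = 65150/3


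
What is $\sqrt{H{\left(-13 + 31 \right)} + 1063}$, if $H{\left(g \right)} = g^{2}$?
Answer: $\sqrt{1387} \approx 37.242$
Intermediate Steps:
$\sqrt{H{\left(-13 + 31 \right)} + 1063} = \sqrt{\left(-13 + 31\right)^{2} + 1063} = \sqrt{18^{2} + 1063} = \sqrt{324 + 1063} = \sqrt{1387}$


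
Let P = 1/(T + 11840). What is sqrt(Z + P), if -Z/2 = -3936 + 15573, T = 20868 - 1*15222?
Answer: I*sqrt(7116262784218)/17486 ≈ 152.56*I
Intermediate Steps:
T = 5646 (T = 20868 - 15222 = 5646)
Z = -23274 (Z = -2*(-3936 + 15573) = -2*11637 = -23274)
P = 1/17486 (P = 1/(5646 + 11840) = 1/17486 ≈ 5.7189e-5)
sqrt(Z + P) = sqrt(-23274 + 1/17486) = sqrt(-406969163/17486) = I*sqrt(7116262784218)/17486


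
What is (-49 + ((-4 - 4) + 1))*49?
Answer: -2744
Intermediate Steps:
(-49 + ((-4 - 4) + 1))*49 = (-49 + (-8 + 1))*49 = (-49 - 7)*49 = -56*49 = -2744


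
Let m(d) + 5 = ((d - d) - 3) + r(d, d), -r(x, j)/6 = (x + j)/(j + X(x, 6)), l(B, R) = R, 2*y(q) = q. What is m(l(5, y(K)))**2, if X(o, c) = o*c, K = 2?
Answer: 4624/49 ≈ 94.367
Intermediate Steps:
y(q) = q/2
X(o, c) = c*o
r(x, j) = -6*(j + x)/(j + 6*x) (r(x, j) = -6*(x + j)/(j + 6*x) = -6*(j + x)/(j + 6*x))
m(d) = -68/7 (m(d) = -5 + (((d - d) - 3) + 6*(-d - d)/(d + 6*d)) = -5 + ((0 - 3) + 6*(-2*d)/((7*d))) = -5 + (-3 + 6*(1/(7*d))*(-2*d)) = -5 + (-3 - 12/7) = -5 - 33/7 = -68/7)
m(l(5, y(K)))**2 = (-68/7)**2 = 4624/49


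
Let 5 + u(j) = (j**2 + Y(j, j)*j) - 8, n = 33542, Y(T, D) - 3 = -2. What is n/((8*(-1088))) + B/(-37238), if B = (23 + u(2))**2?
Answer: -312816305/81029888 ≈ -3.8605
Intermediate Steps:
Y(T, D) = 1 (Y(T, D) = 3 - 2 = 1)
u(j) = -13 + j + j**2 (u(j) = -5 + ((j**2 + 1*j) - 8) = -5 + ((j**2 + j) - 8) = -5 + ((j + j**2) - 8) = -5 + (-8 + j + j**2) = -13 + j + j**2)
B = 256 (B = (23 + (-13 + 2 + 2**2))**2 = (23 + (-13 + 2 + 4))**2 = (23 - 7)**2 = 16**2 = 256)
n/((8*(-1088))) + B/(-37238) = 33542/((8*(-1088))) + 256/(-37238) = 33542/(-8704) + 256*(-1/37238) = 33542*(-1/8704) - 128/18619 = -16771/4352 - 128/18619 = -312816305/81029888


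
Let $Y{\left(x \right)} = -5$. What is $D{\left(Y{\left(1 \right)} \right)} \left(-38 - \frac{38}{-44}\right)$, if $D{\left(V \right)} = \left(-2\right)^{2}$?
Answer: $- \frac{1634}{11} \approx -148.55$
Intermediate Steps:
$D{\left(V \right)} = 4$
$D{\left(Y{\left(1 \right)} \right)} \left(-38 - \frac{38}{-44}\right) = 4 \left(-38 - \frac{38}{-44}\right) = 4 \left(-38 - - \frac{19}{22}\right) = 4 \left(-38 + \frac{19}{22}\right) = 4 \left(- \frac{817}{22}\right) = - \frac{1634}{11}$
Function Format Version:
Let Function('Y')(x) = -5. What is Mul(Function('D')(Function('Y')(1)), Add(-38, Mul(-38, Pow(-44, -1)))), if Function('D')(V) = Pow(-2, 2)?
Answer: Rational(-1634, 11) ≈ -148.55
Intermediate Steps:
Function('D')(V) = 4
Mul(Function('D')(Function('Y')(1)), Add(-38, Mul(-38, Pow(-44, -1)))) = Mul(4, Add(-38, Mul(-38, Pow(-44, -1)))) = Mul(4, Add(-38, Mul(-38, Rational(-1, 44)))) = Mul(4, Add(-38, Rational(19, 22))) = Mul(4, Rational(-817, 22)) = Rational(-1634, 11)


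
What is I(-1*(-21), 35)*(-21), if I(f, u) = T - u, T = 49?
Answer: -294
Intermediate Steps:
I(f, u) = 49 - u
I(-1*(-21), 35)*(-21) = (49 - 1*35)*(-21) = (49 - 35)*(-21) = 14*(-21) = -294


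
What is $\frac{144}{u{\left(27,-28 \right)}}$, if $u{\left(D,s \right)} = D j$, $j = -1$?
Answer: $- \frac{16}{3} \approx -5.3333$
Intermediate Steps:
$u{\left(D,s \right)} = - D$ ($u{\left(D,s \right)} = D \left(-1\right) = - D$)
$\frac{144}{u{\left(27,-28 \right)}} = \frac{144}{\left(-1\right) 27} = \frac{144}{-27} = 144 \left(- \frac{1}{27}\right) = - \frac{16}{3}$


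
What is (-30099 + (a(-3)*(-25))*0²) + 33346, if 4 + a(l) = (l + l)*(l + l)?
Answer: 3247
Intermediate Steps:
a(l) = -4 + 4*l² (a(l) = -4 + (l + l)*(l + l) = -4 + (2*l)*(2*l) = -4 + 4*l²)
(-30099 + (a(-3)*(-25))*0²) + 33346 = (-30099 + ((-4 + 4*(-3)²)*(-25))*0²) + 33346 = (-30099 + ((-4 + 4*9)*(-25))*0) + 33346 = (-30099 + ((-4 + 36)*(-25))*0) + 33346 = (-30099 + (32*(-25))*0) + 33346 = (-30099 - 800*0) + 33346 = (-30099 + 0) + 33346 = -30099 + 33346 = 3247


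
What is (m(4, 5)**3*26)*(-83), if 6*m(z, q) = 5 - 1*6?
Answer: 1079/108 ≈ 9.9907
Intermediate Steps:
m(z, q) = -1/6 (m(z, q) = (5 - 1*6)/6 = (5 - 6)/6 = (1/6)*(-1) = -1/6)
(m(4, 5)**3*26)*(-83) = ((-1/6)**3*26)*(-83) = -1/216*26*(-83) = -13/108*(-83) = 1079/108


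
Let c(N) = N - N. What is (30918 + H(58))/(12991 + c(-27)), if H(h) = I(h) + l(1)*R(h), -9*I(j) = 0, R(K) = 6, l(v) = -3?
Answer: 30900/12991 ≈ 2.3786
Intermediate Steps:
c(N) = 0
I(j) = 0 (I(j) = -⅑*0 = 0)
H(h) = -18 (H(h) = 0 - 3*6 = 0 - 18 = -18)
(30918 + H(58))/(12991 + c(-27)) = (30918 - 18)/(12991 + 0) = 30900/12991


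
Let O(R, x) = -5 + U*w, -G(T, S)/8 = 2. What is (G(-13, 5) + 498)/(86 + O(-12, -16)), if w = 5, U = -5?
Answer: 241/28 ≈ 8.6071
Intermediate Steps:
G(T, S) = -16 (G(T, S) = -8*2 = -16)
O(R, x) = -30 (O(R, x) = -5 - 5*5 = -5 - 25 = -30)
(G(-13, 5) + 498)/(86 + O(-12, -16)) = (-16 + 498)/(86 - 30) = 482/56 = 482*(1/56) = 241/28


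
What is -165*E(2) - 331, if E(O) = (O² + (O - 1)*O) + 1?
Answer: -1486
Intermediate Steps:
E(O) = 1 + O² + O*(-1 + O) (E(O) = (O² + (-1 + O)*O) + 1 = (O² + O*(-1 + O)) + 1 = 1 + O² + O*(-1 + O))
-165*E(2) - 331 = -165*(1 - 1*2 + 2*2²) - 331 = -165*(1 - 2 + 2*4) - 331 = -165*(1 - 2 + 8) - 331 = -165*7 - 331 = -1155 - 331 = -1486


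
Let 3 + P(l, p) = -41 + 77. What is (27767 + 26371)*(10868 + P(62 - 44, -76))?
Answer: 590158338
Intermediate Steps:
P(l, p) = 33 (P(l, p) = -3 + (-41 + 77) = -3 + 36 = 33)
(27767 + 26371)*(10868 + P(62 - 44, -76)) = (27767 + 26371)*(10868 + 33) = 54138*10901 = 590158338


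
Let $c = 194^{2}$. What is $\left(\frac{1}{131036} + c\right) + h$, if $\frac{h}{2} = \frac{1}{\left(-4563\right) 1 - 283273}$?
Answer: $\frac{354878106011705}{9429219524} \approx 37636.0$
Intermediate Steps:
$h = - \frac{1}{143918}$ ($h = \frac{2}{\left(-4563\right) 1 - 283273} = \frac{2}{-4563 - 283273} = \frac{2}{-287836} = 2 \left(- \frac{1}{287836}\right) = - \frac{1}{143918} \approx -6.9484 \cdot 10^{-6}$)
$c = 37636$
$\left(\frac{1}{131036} + c\right) + h = \left(\frac{1}{131036} + 37636\right) - \frac{1}{143918} = \frac{4931670897}{131036} - \frac{1}{143918} = \frac{354878106011705}{9429219524}$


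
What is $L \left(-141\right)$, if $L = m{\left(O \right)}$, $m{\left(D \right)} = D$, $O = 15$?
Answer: $-2115$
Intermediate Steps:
$L = 15$
$L \left(-141\right) = 15 \left(-141\right) = -2115$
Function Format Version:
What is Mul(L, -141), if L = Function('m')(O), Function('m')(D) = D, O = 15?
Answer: -2115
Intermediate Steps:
L = 15
Mul(L, -141) = Mul(15, -141) = -2115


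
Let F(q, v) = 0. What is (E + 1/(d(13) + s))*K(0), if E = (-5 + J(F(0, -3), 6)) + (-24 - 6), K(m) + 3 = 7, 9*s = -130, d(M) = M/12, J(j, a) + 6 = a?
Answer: -67484/481 ≈ -140.30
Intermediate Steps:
J(j, a) = -6 + a
d(M) = M/12 (d(M) = M*(1/12) = M/12)
s = -130/9 (s = (1/9)*(-130) = -130/9 ≈ -14.444)
K(m) = 4 (K(m) = -3 + 7 = 4)
E = -35 (E = (-5 + (-6 + 6)) + (-24 - 6) = (-5 + 0) - 30 = -5 - 30 = -35)
(E + 1/(d(13) + s))*K(0) = (-35 + 1/((1/12)*13 - 130/9))*4 = (-35 + 1/(13/12 - 130/9))*4 = (-35 + 1/(-481/36))*4 = (-35 - 36/481)*4 = -16871/481*4 = -67484/481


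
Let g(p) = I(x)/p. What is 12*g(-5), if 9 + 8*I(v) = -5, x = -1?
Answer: 21/5 ≈ 4.2000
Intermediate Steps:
I(v) = -7/4 (I(v) = -9/8 + (⅛)*(-5) = -9/8 - 5/8 = -7/4)
g(p) = -7/(4*p)
12*g(-5) = 12*(-7/4/(-5)) = 12*(-7/4*(-⅕)) = 12*(7/20) = 21/5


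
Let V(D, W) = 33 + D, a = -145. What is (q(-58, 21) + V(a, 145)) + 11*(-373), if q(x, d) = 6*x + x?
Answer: -4621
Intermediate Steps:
q(x, d) = 7*x
(q(-58, 21) + V(a, 145)) + 11*(-373) = (7*(-58) + (33 - 145)) + 11*(-373) = (-406 - 112) - 4103 = -518 - 4103 = -4621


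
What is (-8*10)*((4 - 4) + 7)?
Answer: -560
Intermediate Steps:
(-8*10)*((4 - 4) + 7) = -80*(0 + 7) = -80*7 = -560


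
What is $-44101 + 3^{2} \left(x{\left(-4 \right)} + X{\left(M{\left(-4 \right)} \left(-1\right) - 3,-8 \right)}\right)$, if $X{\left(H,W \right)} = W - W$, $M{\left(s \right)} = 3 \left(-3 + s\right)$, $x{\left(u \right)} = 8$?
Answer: $-44029$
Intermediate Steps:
$M{\left(s \right)} = -9 + 3 s$
$X{\left(H,W \right)} = 0$
$-44101 + 3^{2} \left(x{\left(-4 \right)} + X{\left(M{\left(-4 \right)} \left(-1\right) - 3,-8 \right)}\right) = -44101 + 3^{2} \left(8 + 0\right) = -44101 + 9 \cdot 8 = -44101 + 72 = -44029$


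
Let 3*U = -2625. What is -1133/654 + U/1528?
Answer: -1151737/499656 ≈ -2.3051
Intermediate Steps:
U = -875 (U = (⅓)*(-2625) = -875)
-1133/654 + U/1528 = -1133/654 - 875/1528 = -1151737/499656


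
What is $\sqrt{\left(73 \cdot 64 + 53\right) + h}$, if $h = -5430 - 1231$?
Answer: $44 i \approx 44.0 i$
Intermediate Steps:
$h = -6661$ ($h = -5430 - 1231 = -6661$)
$\sqrt{\left(73 \cdot 64 + 53\right) + h} = \sqrt{\left(73 \cdot 64 + 53\right) - 6661} = \sqrt{\left(4672 + 53\right) - 6661} = \sqrt{4725 - 6661} = \sqrt{-1936} = 44 i$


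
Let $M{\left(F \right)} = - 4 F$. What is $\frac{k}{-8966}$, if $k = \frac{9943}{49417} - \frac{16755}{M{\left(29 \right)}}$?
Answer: $- \frac{829135223}{51396447352} \approx -0.016132$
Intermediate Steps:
$k = \frac{829135223}{5732372}$ ($k = \frac{9943}{49417} - \frac{16755}{\left(-4\right) 29} = 9943 \cdot \frac{1}{49417} - \frac{16755}{-116} = \frac{9943}{49417} - - \frac{16755}{116} = \frac{9943}{49417} + \frac{16755}{116} = \frac{829135223}{5732372} \approx 144.64$)
$\frac{k}{-8966} = \frac{829135223}{5732372 \left(-8966\right)} = \frac{829135223}{5732372} \left(- \frac{1}{8966}\right) = - \frac{829135223}{51396447352}$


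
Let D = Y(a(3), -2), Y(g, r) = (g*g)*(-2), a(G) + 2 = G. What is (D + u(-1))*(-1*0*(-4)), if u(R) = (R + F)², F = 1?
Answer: 0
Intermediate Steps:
a(G) = -2 + G
Y(g, r) = -2*g² (Y(g, r) = g²*(-2) = -2*g²)
D = -2 (D = -2*(-2 + 3)² = -2*1² = -2*1 = -2)
u(R) = (1 + R)² (u(R) = (R + 1)² = (1 + R)²)
(D + u(-1))*(-1*0*(-4)) = (-2 + (1 - 1)²)*(-1*0*(-4)) = (-2 + 0²)*(0*(-4)) = (-2 + 0)*0 = -2*0 = 0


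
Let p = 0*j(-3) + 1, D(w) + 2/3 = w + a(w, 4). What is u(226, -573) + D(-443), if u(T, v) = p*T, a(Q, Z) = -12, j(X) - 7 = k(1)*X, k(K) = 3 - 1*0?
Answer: -689/3 ≈ -229.67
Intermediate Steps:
k(K) = 3 (k(K) = 3 + 0 = 3)
j(X) = 7 + 3*X
D(w) = -38/3 + w (D(w) = -2/3 + (w - 12) = -2/3 + (-12 + w) = -38/3 + w)
p = 1 (p = 0*(7 + 3*(-3)) + 1 = 0*(7 - 9) + 1 = 0*(-2) + 1 = 0 + 1 = 1)
u(T, v) = T (u(T, v) = 1*T = T)
u(226, -573) + D(-443) = 226 + (-38/3 - 443) = 226 - 1367/3 = -689/3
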